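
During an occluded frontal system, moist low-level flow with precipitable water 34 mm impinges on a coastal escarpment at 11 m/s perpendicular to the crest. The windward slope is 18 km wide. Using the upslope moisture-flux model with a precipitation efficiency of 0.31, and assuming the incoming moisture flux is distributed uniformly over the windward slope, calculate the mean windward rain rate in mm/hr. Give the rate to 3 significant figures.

Incoming column moisture flux per unit ridge length: F = V × PW = 11 × 34 = 374 mm·m/s.
Spread over the 18 km slope with efficiency ε = 0.31: R = ε·F/W = 0.31 × 374 / 18000 m = 6.441e-03 mm/s.
R = 6.441e-03 × 3600 = 23.2 mm/hr.

R ≈ 23.2 mm/hr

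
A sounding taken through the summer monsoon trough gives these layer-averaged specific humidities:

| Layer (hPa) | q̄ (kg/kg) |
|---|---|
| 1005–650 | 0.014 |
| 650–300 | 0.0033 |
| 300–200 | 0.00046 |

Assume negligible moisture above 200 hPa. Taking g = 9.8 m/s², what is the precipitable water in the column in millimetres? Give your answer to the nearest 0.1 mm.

Precipitable water is the column-integrated vapour mass per unit area: PW = (1/g) Σ q̄ Δp, with q in kg/kg and Δp in Pa (1 kg/m² of water = 1 mm).
Layer 1005–650 hPa: Δp = 355 hPa = 35500 Pa, q̄ = 0.014 kg/kg → 0.014 × 35500 / 9.8 = 50.71 mm
Layer 650–300 hPa: Δp = 350 hPa = 35000 Pa, q̄ = 0.0033 kg/kg → 0.0033 × 35000 / 9.8 = 11.79 mm
Layer 300–200 hPa: Δp = 100 hPa = 10000 Pa, q̄ = 0.00046 kg/kg → 0.00046 × 10000 / 9.8 = 0.47 mm
PW = 50.71 + 11.79 + 0.47 = 62.97 ≈ 63.0 mm.

PW ≈ 63.0 mm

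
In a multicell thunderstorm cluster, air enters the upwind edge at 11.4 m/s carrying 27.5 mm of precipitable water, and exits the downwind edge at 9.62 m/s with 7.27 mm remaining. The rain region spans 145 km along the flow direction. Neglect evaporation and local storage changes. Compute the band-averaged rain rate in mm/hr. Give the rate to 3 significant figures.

R ≈ 6.05 mm/hr

Column moisture flux per unit crosswind length is F = V × PW.
Inflow: F_in = 11.4 × 27.5 = 313.5 mm·m/s
Outflow: F_out = 9.62 × 7.27 = 69.9374 mm·m/s
Steady-state rate R = (F_in − F_out)/L = (313.5 − 69.9374) / 145000 m = 1.680e-03 mm/s.
R = 1.680e-03 × 3600 = 6.05 mm/hr.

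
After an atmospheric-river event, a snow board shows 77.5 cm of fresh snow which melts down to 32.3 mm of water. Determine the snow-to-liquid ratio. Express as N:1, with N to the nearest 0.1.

Ratio = snow depth / SWE = 775 mm / 32.3 mm = 24.0, i.e. 24.0:1.

ratio ≈ 24.0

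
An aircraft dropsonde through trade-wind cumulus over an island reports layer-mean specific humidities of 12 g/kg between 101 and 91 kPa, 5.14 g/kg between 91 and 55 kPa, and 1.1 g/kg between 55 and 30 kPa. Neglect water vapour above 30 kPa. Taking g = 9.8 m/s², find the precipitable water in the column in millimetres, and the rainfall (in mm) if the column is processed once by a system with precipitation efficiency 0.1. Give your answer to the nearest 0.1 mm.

Precipitable water is the column-integrated vapour mass per unit area: PW = (1/g) Σ q̄ Δp, with q in kg/kg and Δp in Pa (1 kg/m² of water = 1 mm).
Layer 101–91 kPa: Δp = 100 hPa = 10000 Pa, q̄ = 0.012 kg/kg → 0.012 × 10000 / 9.8 = 12.24 mm
Layer 91–55 kPa: Δp = 360 hPa = 36000 Pa, q̄ = 0.00514 kg/kg → 0.00514 × 36000 / 9.8 = 18.88 mm
Layer 55–30 kPa: Δp = 250 hPa = 25000 Pa, q̄ = 0.0011 kg/kg → 0.0011 × 25000 / 9.8 = 2.81 mm
PW = 12.24 + 18.88 + 2.81 = 33.93 ≈ 33.9 mm.
Rainfall = ε × PW = 0.1 × 33.9 = 3.4 mm.

PW ≈ 33.9 mm; rainfall ≈ 3.4 mm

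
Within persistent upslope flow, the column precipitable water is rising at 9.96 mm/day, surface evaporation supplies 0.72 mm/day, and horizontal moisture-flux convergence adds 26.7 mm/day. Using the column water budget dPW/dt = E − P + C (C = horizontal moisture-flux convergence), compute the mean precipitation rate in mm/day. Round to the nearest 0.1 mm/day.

dPW/dt = +9.96 mm/day.
P = E + C − dPW/dt = 0.72 + (26.7) − (+9.96) = 17.5 mm/day.

P ≈ 17.5 mm/day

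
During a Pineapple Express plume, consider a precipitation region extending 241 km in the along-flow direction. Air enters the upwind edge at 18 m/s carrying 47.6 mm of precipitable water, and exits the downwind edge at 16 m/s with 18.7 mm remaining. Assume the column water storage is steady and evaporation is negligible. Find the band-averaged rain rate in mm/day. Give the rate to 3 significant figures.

R ≈ 200 mm/day

Column moisture flux per unit crosswind length is F = V × PW.
Inflow: F_in = 18 × 47.6 = 856.8 mm·m/s
Outflow: F_out = 16 × 18.7 = 299.2 mm·m/s
Steady-state rate R = (F_in − F_out)/L = (856.8 − 299.2) / 241000 m = 2.314e-03 mm/s.
R = 2.314e-03 × 3600 × 24 = 200 mm/day.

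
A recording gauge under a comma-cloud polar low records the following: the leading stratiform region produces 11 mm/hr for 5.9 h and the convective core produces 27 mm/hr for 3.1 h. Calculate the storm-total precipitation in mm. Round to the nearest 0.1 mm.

total ≈ 148.6 mm

Total = Σ Rᵢ Δtᵢ = 11 × 5.9 + 27 × 3.1
      = 64.9 + 83.7 = 148.6 mm.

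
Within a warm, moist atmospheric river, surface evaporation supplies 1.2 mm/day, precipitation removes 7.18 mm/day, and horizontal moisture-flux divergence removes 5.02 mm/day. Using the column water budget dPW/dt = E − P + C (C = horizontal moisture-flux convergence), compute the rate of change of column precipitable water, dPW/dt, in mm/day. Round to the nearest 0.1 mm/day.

dPW/dt ≈ -11.0 mm/day

dPW/dt = E − P + C = 1.2 − 7.18 + (-5.02) = -11.0 mm/day.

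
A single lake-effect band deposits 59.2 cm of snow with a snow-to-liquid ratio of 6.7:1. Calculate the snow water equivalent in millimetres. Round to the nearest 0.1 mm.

SWE = snow depth / ratio = 59.2 cm / 6.7 = 8.836 cm = 88.4 mm.

SWE ≈ 88.4 mm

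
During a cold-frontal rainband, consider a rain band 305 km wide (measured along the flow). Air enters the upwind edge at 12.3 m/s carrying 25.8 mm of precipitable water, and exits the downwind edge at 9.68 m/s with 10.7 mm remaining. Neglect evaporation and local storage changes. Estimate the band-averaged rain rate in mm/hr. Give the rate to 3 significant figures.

R ≈ 2.52 mm/hr

Column moisture flux per unit crosswind length is F = V × PW.
Inflow: F_in = 12.3 × 25.8 = 317.34 mm·m/s
Outflow: F_out = 9.68 × 10.7 = 103.576 mm·m/s
Steady-state rate R = (F_in − F_out)/L = (317.34 − 103.576) / 305000 m = 7.009e-04 mm/s.
R = 7.009e-04 × 3600 = 2.52 mm/hr.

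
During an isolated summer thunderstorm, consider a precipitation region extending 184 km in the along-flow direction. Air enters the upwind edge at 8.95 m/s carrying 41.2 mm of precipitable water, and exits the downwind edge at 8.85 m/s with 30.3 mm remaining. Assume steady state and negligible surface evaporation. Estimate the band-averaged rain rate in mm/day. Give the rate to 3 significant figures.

Column moisture flux per unit crosswind length is F = V × PW.
Inflow: F_in = 8.95 × 41.2 = 368.74 mm·m/s
Outflow: F_out = 8.85 × 30.3 = 268.155 mm·m/s
Steady-state rate R = (F_in − F_out)/L = (368.74 − 268.155) / 184000 m = 5.467e-04 mm/s.
R = 5.467e-04 × 3600 × 24 = 47.2 mm/day.

R ≈ 47.2 mm/day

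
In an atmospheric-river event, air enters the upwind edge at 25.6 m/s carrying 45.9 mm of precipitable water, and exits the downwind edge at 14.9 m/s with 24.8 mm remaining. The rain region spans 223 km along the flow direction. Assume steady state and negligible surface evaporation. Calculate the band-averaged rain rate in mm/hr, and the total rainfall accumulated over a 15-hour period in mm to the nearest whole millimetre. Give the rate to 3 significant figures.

R ≈ 13.0 mm/hr; total ≈ 195 mm

Column moisture flux per unit crosswind length is F = V × PW.
Inflow: F_in = 25.6 × 45.9 = 1175.04 mm·m/s
Outflow: F_out = 14.9 × 24.8 = 369.52 mm·m/s
Steady-state rate R = (F_in − F_out)/L = (1175.04 − 369.52) / 223000 m = 3.612e-03 mm/s.
R = 3.612e-03 × 3600 = 13.0 mm/hr.
Over 15 h: total = 13.0 × 15 = 195 mm.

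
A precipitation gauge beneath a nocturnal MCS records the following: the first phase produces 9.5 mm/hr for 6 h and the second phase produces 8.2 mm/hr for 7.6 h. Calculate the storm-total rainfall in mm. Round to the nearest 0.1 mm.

total ≈ 119.3 mm

Total = Σ Rᵢ Δtᵢ = 9.5 × 6 + 8.2 × 7.6
      = 57 + 62.32 = 119.3 mm.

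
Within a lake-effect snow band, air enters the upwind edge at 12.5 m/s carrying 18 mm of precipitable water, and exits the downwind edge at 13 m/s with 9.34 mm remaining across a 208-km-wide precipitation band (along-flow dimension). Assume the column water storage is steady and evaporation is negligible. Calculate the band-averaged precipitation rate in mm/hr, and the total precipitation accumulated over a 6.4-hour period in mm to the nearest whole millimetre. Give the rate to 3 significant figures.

R ≈ 1.79 mm/hr; total ≈ 11 mm

Column moisture flux per unit crosswind length is F = V × PW.
Inflow: F_in = 12.5 × 18 = 225 mm·m/s
Outflow: F_out = 13 × 9.34 = 121.42 mm·m/s
Steady-state rate R = (F_in − F_out)/L = (225 − 121.42) / 208000 m = 4.980e-04 mm/s.
R = 4.980e-04 × 3600 = 1.79 mm/hr.
Over 6.4 h: total = 1.79 × 6.4 = 11.456 ≈ 11 mm.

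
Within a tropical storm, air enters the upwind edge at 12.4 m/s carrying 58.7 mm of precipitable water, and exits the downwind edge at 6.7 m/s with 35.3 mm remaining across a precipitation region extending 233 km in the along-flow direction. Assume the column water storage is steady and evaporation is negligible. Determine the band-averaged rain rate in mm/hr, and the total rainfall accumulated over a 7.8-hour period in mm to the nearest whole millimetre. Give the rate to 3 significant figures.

Column moisture flux per unit crosswind length is F = V × PW.
Inflow: F_in = 12.4 × 58.7 = 727.88 mm·m/s
Outflow: F_out = 6.7 × 35.3 = 236.51 mm·m/s
Steady-state rate R = (F_in − F_out)/L = (727.88 − 236.51) / 233000 m = 2.109e-03 mm/s.
R = 2.109e-03 × 3600 = 7.59 mm/hr.
Over 7.8 h: total = 7.59 × 7.8 = 59.202 ≈ 59 mm.

R ≈ 7.59 mm/hr; total ≈ 59 mm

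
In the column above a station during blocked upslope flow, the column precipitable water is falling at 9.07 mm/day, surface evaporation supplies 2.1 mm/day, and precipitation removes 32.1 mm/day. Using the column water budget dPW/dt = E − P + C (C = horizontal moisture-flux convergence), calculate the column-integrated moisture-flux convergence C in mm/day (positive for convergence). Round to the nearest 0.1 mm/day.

C ≈ 20.9 mm/day

dPW/dt = -9.07 mm/day.
C = dPW/dt − E + P = (-9.07) − 2.1 + 32.1 = 20.9 mm/day.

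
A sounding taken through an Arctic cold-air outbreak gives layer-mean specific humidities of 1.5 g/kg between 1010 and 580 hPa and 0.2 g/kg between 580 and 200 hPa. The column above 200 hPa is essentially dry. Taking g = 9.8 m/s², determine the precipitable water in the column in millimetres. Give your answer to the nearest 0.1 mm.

PW ≈ 7.4 mm

Precipitable water is the column-integrated vapour mass per unit area: PW = (1/g) Σ q̄ Δp, with q in kg/kg and Δp in Pa (1 kg/m² of water = 1 mm).
Layer 1010–580 hPa: Δp = 430 hPa = 43000 Pa, q̄ = 0.0015 kg/kg → 0.0015 × 43000 / 9.8 = 6.58 mm
Layer 580–200 hPa: Δp = 380 hPa = 38000 Pa, q̄ = 0.0002 kg/kg → 0.0002 × 38000 / 9.8 = 0.78 mm
PW = 6.58 + 0.78 = 7.36 ≈ 7.4 mm.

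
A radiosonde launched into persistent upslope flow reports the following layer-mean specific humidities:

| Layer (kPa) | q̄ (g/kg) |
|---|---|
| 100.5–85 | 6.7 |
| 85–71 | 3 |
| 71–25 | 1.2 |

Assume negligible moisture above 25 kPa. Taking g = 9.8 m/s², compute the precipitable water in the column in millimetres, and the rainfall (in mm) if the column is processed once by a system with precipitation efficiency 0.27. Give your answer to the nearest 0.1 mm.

PW ≈ 20.5 mm; rainfall ≈ 5.5 mm

Precipitable water is the column-integrated vapour mass per unit area: PW = (1/g) Σ q̄ Δp, with q in kg/kg and Δp in Pa (1 kg/m² of water = 1 mm).
Layer 100.5–85 kPa: Δp = 155 hPa = 15500 Pa, q̄ = 0.0067 kg/kg → 0.0067 × 15500 / 9.8 = 10.60 mm
Layer 85–71 kPa: Δp = 140 hPa = 14000 Pa, q̄ = 0.003 kg/kg → 0.003 × 14000 / 9.8 = 4.29 mm
Layer 71–25 kPa: Δp = 460 hPa = 46000 Pa, q̄ = 0.0012 kg/kg → 0.0012 × 46000 / 9.8 = 5.63 mm
PW = 10.60 + 4.29 + 5.63 = 20.52 ≈ 20.5 mm.
Rainfall = ε × PW = 0.27 × 20.5 = 5.5 mm.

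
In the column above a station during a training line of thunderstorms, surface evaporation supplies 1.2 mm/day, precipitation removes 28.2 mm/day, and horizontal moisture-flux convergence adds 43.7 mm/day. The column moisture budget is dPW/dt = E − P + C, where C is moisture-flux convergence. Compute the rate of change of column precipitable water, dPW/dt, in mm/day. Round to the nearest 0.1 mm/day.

dPW/dt = E − P + C = 1.2 − 28.2 + (43.7) = 16.7 mm/day.

dPW/dt ≈ 16.7 mm/day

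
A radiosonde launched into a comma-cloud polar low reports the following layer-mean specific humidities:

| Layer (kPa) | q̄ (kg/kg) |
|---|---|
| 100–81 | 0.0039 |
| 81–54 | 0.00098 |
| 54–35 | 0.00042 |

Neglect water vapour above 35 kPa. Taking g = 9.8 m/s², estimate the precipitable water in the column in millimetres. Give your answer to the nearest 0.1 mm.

PW ≈ 11.1 mm

Precipitable water is the column-integrated vapour mass per unit area: PW = (1/g) Σ q̄ Δp, with q in kg/kg and Δp in Pa (1 kg/m² of water = 1 mm).
Layer 100–81 kPa: Δp = 190 hPa = 19000 Pa, q̄ = 0.0039 kg/kg → 0.0039 × 19000 / 9.8 = 7.56 mm
Layer 81–54 kPa: Δp = 270 hPa = 27000 Pa, q̄ = 0.00098 kg/kg → 0.00098 × 27000 / 9.8 = 2.70 mm
Layer 54–35 kPa: Δp = 190 hPa = 19000 Pa, q̄ = 0.00042 kg/kg → 0.00042 × 19000 / 9.8 = 0.81 mm
PW = 7.56 + 2.70 + 0.81 = 11.07 ≈ 11.1 mm.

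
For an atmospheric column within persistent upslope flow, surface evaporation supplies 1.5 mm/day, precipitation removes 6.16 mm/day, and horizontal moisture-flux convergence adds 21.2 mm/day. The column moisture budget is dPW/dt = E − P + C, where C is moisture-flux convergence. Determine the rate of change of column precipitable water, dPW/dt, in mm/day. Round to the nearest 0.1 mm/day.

dPW/dt ≈ 16.5 mm/day

dPW/dt = E − P + C = 1.5 − 6.16 + (21.2) = 16.5 mm/day.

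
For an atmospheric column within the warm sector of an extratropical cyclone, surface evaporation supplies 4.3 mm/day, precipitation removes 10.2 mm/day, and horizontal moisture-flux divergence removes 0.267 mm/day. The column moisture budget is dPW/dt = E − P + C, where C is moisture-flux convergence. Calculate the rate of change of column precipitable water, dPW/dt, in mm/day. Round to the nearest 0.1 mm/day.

dPW/dt = E − P + C = 4.3 − 10.2 + (-0.267) = -6.2 mm/day.

dPW/dt ≈ -6.2 mm/day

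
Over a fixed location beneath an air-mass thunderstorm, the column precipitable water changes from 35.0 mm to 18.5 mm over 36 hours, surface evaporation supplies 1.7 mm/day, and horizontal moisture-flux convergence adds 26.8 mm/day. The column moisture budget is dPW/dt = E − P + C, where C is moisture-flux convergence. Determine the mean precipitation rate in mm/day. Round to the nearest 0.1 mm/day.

P ≈ 39.5 mm/day

dPW/dt = (18.5 − 35.0) mm / (36/24 day) = -11.000 mm/day.
P = E + C − dPW/dt = 1.7 + (26.8) − (-11.000) = 39.5 mm/day.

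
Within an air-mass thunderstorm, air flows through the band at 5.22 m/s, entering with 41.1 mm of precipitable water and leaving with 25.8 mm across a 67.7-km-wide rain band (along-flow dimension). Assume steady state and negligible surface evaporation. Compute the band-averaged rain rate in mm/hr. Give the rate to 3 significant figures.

R ≈ 4.25 mm/hr

Column moisture flux per unit crosswind length is F = V × PW.
Inflow: F_in = 5.22 × 41.1 = 214.542 mm·m/s
Outflow: F_out = 5.22 × 25.8 = 134.676 mm·m/s
Steady-state rate R = (F_in − F_out)/L = (214.542 − 134.676) / 67700 m = 1.180e-03 mm/s.
R = 1.180e-03 × 3600 = 4.25 mm/hr.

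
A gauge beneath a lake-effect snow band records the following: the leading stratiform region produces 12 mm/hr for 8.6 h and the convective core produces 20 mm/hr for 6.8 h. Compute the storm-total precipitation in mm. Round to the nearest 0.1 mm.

Total = Σ Rᵢ Δtᵢ = 12 × 8.6 + 20 × 6.8
      = 103.2 + 136 = 239.2 mm.

total ≈ 239.2 mm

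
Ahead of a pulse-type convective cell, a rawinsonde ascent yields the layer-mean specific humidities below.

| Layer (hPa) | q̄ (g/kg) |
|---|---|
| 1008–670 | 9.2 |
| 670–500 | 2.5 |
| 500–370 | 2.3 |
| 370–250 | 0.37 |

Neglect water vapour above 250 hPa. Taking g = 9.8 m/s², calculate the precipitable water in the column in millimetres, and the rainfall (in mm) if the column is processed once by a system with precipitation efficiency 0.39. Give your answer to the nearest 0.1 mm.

PW ≈ 39.6 mm; rainfall ≈ 15.4 mm

Precipitable water is the column-integrated vapour mass per unit area: PW = (1/g) Σ q̄ Δp, with q in kg/kg and Δp in Pa (1 kg/m² of water = 1 mm).
Layer 1008–670 hPa: Δp = 338 hPa = 33800 Pa, q̄ = 0.0092 kg/kg → 0.0092 × 33800 / 9.8 = 31.73 mm
Layer 670–500 hPa: Δp = 170 hPa = 17000 Pa, q̄ = 0.0025 kg/kg → 0.0025 × 17000 / 9.8 = 4.34 mm
Layer 500–370 hPa: Δp = 130 hPa = 13000 Pa, q̄ = 0.0023 kg/kg → 0.0023 × 13000 / 9.8 = 3.05 mm
Layer 370–250 hPa: Δp = 120 hPa = 12000 Pa, q̄ = 0.00037 kg/kg → 0.00037 × 12000 / 9.8 = 0.45 mm
PW = 31.73 + 4.34 + 3.05 + 0.45 = 39.57 ≈ 39.6 mm.
Rainfall = ε × PW = 0.39 × 39.6 = 15.4 mm.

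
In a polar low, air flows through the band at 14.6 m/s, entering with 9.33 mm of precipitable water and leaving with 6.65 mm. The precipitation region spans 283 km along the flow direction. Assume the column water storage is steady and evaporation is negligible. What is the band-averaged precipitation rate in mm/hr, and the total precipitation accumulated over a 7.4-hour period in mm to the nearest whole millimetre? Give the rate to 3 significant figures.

Column moisture flux per unit crosswind length is F = V × PW.
Inflow: F_in = 14.6 × 9.33 = 136.218 mm·m/s
Outflow: F_out = 14.6 × 6.65 = 97.09 mm·m/s
Steady-state rate R = (F_in − F_out)/L = (136.218 − 97.09) / 283000 m = 1.383e-04 mm/s.
R = 1.383e-04 × 3600 = 0.498 mm/hr.
Over 7.4 h: total = 0.498 × 7.4 = 3.6852 ≈ 4 mm.

R ≈ 0.498 mm/hr; total ≈ 4 mm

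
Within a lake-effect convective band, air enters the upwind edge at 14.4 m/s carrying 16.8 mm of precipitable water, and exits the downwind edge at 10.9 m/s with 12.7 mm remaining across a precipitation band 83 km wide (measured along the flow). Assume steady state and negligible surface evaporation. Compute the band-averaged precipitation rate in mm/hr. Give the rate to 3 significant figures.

R ≈ 4.49 mm/hr

Column moisture flux per unit crosswind length is F = V × PW.
Inflow: F_in = 14.4 × 16.8 = 241.92 mm·m/s
Outflow: F_out = 10.9 × 12.7 = 138.43 mm·m/s
Steady-state rate R = (F_in − F_out)/L = (241.92 − 138.43) / 83000 m = 1.247e-03 mm/s.
R = 1.247e-03 × 3600 = 4.49 mm/hr.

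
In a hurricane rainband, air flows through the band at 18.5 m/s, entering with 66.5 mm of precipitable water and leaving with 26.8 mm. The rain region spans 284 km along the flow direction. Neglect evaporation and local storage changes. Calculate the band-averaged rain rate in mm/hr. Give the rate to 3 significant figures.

Column moisture flux per unit crosswind length is F = V × PW.
Inflow: F_in = 18.5 × 66.5 = 1230.25 mm·m/s
Outflow: F_out = 18.5 × 26.8 = 495.8 mm·m/s
Steady-state rate R = (F_in − F_out)/L = (1230.25 − 495.8) / 284000 m = 2.586e-03 mm/s.
R = 2.586e-03 × 3600 = 9.31 mm/hr.

R ≈ 9.31 mm/hr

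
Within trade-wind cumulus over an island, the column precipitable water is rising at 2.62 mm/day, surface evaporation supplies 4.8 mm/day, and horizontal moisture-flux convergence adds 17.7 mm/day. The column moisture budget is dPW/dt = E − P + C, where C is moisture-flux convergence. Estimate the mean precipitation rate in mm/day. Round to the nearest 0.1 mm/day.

P ≈ 19.9 mm/day

dPW/dt = +2.62 mm/day.
P = E + C − dPW/dt = 4.8 + (17.7) − (+2.62) = 19.9 mm/day.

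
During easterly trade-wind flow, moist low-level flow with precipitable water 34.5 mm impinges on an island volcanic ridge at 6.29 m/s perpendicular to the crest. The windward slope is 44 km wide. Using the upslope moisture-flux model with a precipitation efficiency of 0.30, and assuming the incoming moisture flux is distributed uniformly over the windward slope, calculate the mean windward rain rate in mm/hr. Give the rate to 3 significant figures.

R ≈ 5.33 mm/hr

Incoming column moisture flux per unit ridge length: F = V × PW = 6.29 × 34.5 = 217.005 mm·m/s.
Spread over the 44 km slope with efficiency ε = 0.30: R = ε·F/W = 0.30 × 217.005 / 44000 m = 1.480e-03 mm/s.
R = 1.480e-03 × 3600 = 5.33 mm/hr.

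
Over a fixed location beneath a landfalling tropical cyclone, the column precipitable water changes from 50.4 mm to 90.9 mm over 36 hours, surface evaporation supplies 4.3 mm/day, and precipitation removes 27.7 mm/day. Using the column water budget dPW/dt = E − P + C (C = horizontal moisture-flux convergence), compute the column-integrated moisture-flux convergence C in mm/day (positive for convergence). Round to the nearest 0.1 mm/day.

C ≈ 50.4 mm/day

dPW/dt = (90.9 − 50.4) mm / (36/24 day) = +27.000 mm/day.
C = dPW/dt − E + P = (+27.000) − 4.3 + 27.7 = 50.4 mm/day.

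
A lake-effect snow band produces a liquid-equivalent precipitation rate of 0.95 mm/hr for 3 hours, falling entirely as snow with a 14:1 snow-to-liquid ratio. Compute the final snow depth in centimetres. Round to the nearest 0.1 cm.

snow depth ≈ 4.0 cm

Liquid-equivalent depth = 0.95 × 3 = 2.85 mm.
Snow depth = 2.85 mm × 14 = 39.9 mm = 4.0 cm.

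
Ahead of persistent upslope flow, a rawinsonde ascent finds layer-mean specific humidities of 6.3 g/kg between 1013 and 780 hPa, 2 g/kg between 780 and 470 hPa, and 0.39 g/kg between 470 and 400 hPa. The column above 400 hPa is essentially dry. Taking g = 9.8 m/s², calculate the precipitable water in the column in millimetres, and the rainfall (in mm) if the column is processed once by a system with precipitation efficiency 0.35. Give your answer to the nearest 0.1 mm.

PW ≈ 21.6 mm; rainfall ≈ 7.6 mm

Precipitable water is the column-integrated vapour mass per unit area: PW = (1/g) Σ q̄ Δp, with q in kg/kg and Δp in Pa (1 kg/m² of water = 1 mm).
Layer 1013–780 hPa: Δp = 233 hPa = 23300 Pa, q̄ = 0.0063 kg/kg → 0.0063 × 23300 / 9.8 = 14.98 mm
Layer 780–470 hPa: Δp = 310 hPa = 31000 Pa, q̄ = 0.002 kg/kg → 0.002 × 31000 / 9.8 = 6.33 mm
Layer 470–400 hPa: Δp = 70 hPa = 7000 Pa, q̄ = 0.00039 kg/kg → 0.00039 × 7000 / 9.8 = 0.28 mm
PW = 14.98 + 6.33 + 0.28 = 21.59 ≈ 21.6 mm.
Rainfall = ε × PW = 0.35 × 21.6 = 7.6 mm.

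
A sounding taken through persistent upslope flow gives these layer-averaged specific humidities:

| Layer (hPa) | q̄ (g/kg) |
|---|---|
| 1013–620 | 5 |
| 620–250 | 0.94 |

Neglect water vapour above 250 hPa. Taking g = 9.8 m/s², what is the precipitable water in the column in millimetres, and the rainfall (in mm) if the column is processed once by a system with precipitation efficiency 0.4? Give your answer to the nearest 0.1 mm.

Precipitable water is the column-integrated vapour mass per unit area: PW = (1/g) Σ q̄ Δp, with q in kg/kg and Δp in Pa (1 kg/m² of water = 1 mm).
Layer 1013–620 hPa: Δp = 393 hPa = 39300 Pa, q̄ = 0.005 kg/kg → 0.005 × 39300 / 9.8 = 20.05 mm
Layer 620–250 hPa: Δp = 370 hPa = 37000 Pa, q̄ = 0.00094 kg/kg → 0.00094 × 37000 / 9.8 = 3.55 mm
PW = 20.05 + 3.55 = 23.60 ≈ 23.6 mm.
Rainfall = ε × PW = 0.4 × 23.6 = 9.4 mm.

PW ≈ 23.6 mm; rainfall ≈ 9.4 mm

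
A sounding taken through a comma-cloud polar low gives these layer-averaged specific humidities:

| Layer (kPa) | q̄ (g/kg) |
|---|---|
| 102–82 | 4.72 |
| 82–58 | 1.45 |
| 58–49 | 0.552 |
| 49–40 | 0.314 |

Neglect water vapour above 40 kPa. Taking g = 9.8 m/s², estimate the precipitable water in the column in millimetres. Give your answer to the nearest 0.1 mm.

Precipitable water is the column-integrated vapour mass per unit area: PW = (1/g) Σ q̄ Δp, with q in kg/kg and Δp in Pa (1 kg/m² of water = 1 mm).
Layer 102–82 kPa: Δp = 200 hPa = 20000 Pa, q̄ = 0.00472 kg/kg → 0.00472 × 20000 / 9.8 = 9.63 mm
Layer 82–58 kPa: Δp = 240 hPa = 24000 Pa, q̄ = 0.00145 kg/kg → 0.00145 × 24000 / 9.8 = 3.55 mm
Layer 58–49 kPa: Δp = 90 hPa = 9000 Pa, q̄ = 0.000552 kg/kg → 0.000552 × 9000 / 9.8 = 0.51 mm
Layer 49–40 kPa: Δp = 90 hPa = 9000 Pa, q̄ = 0.000314 kg/kg → 0.000314 × 9000 / 9.8 = 0.29 mm
PW = 9.63 + 3.55 + 0.51 + 0.29 = 13.98 ≈ 14.0 mm.

PW ≈ 14.0 mm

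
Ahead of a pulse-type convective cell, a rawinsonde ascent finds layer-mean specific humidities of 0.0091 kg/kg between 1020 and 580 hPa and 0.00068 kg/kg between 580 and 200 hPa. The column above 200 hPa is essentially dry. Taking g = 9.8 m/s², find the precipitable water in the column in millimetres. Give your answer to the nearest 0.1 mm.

PW ≈ 43.5 mm

Precipitable water is the column-integrated vapour mass per unit area: PW = (1/g) Σ q̄ Δp, with q in kg/kg and Δp in Pa (1 kg/m² of water = 1 mm).
Layer 1020–580 hPa: Δp = 440 hPa = 44000 Pa, q̄ = 0.0091 kg/kg → 0.0091 × 44000 / 9.8 = 40.86 mm
Layer 580–200 hPa: Δp = 380 hPa = 38000 Pa, q̄ = 0.00068 kg/kg → 0.00068 × 38000 / 9.8 = 2.64 mm
PW = 40.86 + 2.64 = 43.50 ≈ 43.5 mm.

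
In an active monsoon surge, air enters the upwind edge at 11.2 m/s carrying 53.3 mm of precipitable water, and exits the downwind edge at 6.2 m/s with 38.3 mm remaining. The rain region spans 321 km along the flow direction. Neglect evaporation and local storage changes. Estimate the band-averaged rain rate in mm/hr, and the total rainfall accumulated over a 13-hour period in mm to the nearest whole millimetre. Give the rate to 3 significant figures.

Column moisture flux per unit crosswind length is F = V × PW.
Inflow: F_in = 11.2 × 53.3 = 596.96 mm·m/s
Outflow: F_out = 6.2 × 38.3 = 237.46 mm·m/s
Steady-state rate R = (F_in − F_out)/L = (596.96 − 237.46) / 321000 m = 1.120e-03 mm/s.
R = 1.120e-03 × 3600 = 4.03 mm/hr.
Over 13 h: total = 4.03 × 13 = 52.39 ≈ 52 mm.

R ≈ 4.03 mm/hr; total ≈ 52 mm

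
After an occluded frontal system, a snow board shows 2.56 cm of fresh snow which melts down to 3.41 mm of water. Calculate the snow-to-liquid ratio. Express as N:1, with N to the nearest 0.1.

Ratio = snow depth / SWE = 25.6 mm / 3.41 mm = 7.5, i.e. 7.5:1.

ratio ≈ 7.5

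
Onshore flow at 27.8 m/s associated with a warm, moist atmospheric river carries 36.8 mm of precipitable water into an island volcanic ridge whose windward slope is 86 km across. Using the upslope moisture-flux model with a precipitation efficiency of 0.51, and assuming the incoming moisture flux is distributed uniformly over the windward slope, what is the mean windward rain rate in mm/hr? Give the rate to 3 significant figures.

Incoming column moisture flux per unit ridge length: F = V × PW = 27.8 × 36.8 = 1023.04 mm·m/s.
Spread over the 86 km slope with efficiency ε = 0.51: R = ε·F/W = 0.51 × 1023.04 / 86000 m = 6.067e-03 mm/s.
R = 6.067e-03 × 3600 = 21.8 mm/hr.

R ≈ 21.8 mm/hr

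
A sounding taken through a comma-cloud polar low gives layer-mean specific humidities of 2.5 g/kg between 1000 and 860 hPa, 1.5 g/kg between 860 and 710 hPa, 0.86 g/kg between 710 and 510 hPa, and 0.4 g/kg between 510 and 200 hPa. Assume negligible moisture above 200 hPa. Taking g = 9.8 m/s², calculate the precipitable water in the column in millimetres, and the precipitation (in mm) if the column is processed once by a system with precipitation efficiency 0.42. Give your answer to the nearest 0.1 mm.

PW ≈ 8.9 mm; precipitation ≈ 3.7 mm

Precipitable water is the column-integrated vapour mass per unit area: PW = (1/g) Σ q̄ Δp, with q in kg/kg and Δp in Pa (1 kg/m² of water = 1 mm).
Layer 1000–860 hPa: Δp = 140 hPa = 14000 Pa, q̄ = 0.0025 kg/kg → 0.0025 × 14000 / 9.8 = 3.57 mm
Layer 860–710 hPa: Δp = 150 hPa = 15000 Pa, q̄ = 0.0015 kg/kg → 0.0015 × 15000 / 9.8 = 2.30 mm
Layer 710–510 hPa: Δp = 200 hPa = 20000 Pa, q̄ = 0.00086 kg/kg → 0.00086 × 20000 / 9.8 = 1.76 mm
Layer 510–200 hPa: Δp = 310 hPa = 31000 Pa, q̄ = 0.0004 kg/kg → 0.0004 × 31000 / 9.8 = 1.27 mm
PW = 3.57 + 2.30 + 1.76 + 1.27 = 8.90 ≈ 8.9 mm.
Precipitation = ε × PW = 0.42 × 8.9 = 3.7 mm.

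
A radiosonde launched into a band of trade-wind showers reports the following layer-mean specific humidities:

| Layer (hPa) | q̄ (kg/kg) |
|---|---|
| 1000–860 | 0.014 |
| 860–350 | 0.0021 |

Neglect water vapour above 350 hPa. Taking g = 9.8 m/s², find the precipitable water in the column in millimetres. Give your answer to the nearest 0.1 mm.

PW ≈ 30.9 mm

Precipitable water is the column-integrated vapour mass per unit area: PW = (1/g) Σ q̄ Δp, with q in kg/kg and Δp in Pa (1 kg/m² of water = 1 mm).
Layer 1000–860 hPa: Δp = 140 hPa = 14000 Pa, q̄ = 0.014 kg/kg → 0.014 × 14000 / 9.8 = 20.00 mm
Layer 860–350 hPa: Δp = 510 hPa = 51000 Pa, q̄ = 0.0021 kg/kg → 0.0021 × 51000 / 9.8 = 10.93 mm
PW = 20.00 + 10.93 = 30.93 ≈ 30.9 mm.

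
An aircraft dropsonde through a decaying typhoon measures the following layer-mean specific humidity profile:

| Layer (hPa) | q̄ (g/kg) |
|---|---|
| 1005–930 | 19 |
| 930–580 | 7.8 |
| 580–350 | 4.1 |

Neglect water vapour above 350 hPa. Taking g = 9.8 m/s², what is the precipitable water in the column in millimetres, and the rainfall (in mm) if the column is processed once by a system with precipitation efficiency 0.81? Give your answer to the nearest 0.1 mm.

Precipitable water is the column-integrated vapour mass per unit area: PW = (1/g) Σ q̄ Δp, with q in kg/kg and Δp in Pa (1 kg/m² of water = 1 mm).
Layer 1005–930 hPa: Δp = 75 hPa = 7500 Pa, q̄ = 0.019 kg/kg → 0.019 × 7500 / 9.8 = 14.54 mm
Layer 930–580 hPa: Δp = 350 hPa = 35000 Pa, q̄ = 0.0078 kg/kg → 0.0078 × 35000 / 9.8 = 27.86 mm
Layer 580–350 hPa: Δp = 230 hPa = 23000 Pa, q̄ = 0.0041 kg/kg → 0.0041 × 23000 / 9.8 = 9.62 mm
PW = 14.54 + 27.86 + 9.62 = 52.02 ≈ 52.0 mm.
Rainfall = ε × PW = 0.81 × 52.0 = 42.1 mm.

PW ≈ 52.0 mm; rainfall ≈ 42.1 mm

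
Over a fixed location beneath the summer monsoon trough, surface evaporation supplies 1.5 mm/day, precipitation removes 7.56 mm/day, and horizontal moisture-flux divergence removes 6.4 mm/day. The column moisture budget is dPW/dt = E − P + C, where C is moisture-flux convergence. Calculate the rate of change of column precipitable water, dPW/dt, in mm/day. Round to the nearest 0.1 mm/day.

dPW/dt = E − P + C = 1.5 − 7.56 + (-6.4) = -12.5 mm/day.

dPW/dt ≈ -12.5 mm/day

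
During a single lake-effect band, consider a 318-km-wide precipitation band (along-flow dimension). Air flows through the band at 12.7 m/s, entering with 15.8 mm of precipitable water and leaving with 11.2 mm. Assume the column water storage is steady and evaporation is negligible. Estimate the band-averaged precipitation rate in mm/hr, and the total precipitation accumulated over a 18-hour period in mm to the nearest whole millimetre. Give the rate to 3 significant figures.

R ≈ 0.661 mm/hr; total ≈ 12 mm

Column moisture flux per unit crosswind length is F = V × PW.
Inflow: F_in = 12.7 × 15.8 = 200.66 mm·m/s
Outflow: F_out = 12.7 × 11.2 = 142.24 mm·m/s
Steady-state rate R = (F_in − F_out)/L = (200.66 − 142.24) / 318000 m = 1.837e-04 mm/s.
R = 1.837e-04 × 3600 = 0.661 mm/hr.
Over 18 h: total = 0.661 × 18 = 11.898 ≈ 12 mm.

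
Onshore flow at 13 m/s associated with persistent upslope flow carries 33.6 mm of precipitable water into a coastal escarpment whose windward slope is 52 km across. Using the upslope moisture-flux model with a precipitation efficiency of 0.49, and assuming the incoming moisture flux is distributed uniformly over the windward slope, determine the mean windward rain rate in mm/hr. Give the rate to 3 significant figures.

Incoming column moisture flux per unit ridge length: F = V × PW = 13 × 33.6 = 436.8 mm·m/s.
Spread over the 52 km slope with efficiency ε = 0.49: R = ε·F/W = 0.49 × 436.8 / 52000 m = 4.116e-03 mm/s.
R = 4.116e-03 × 3600 = 14.8 mm/hr.

R ≈ 14.8 mm/hr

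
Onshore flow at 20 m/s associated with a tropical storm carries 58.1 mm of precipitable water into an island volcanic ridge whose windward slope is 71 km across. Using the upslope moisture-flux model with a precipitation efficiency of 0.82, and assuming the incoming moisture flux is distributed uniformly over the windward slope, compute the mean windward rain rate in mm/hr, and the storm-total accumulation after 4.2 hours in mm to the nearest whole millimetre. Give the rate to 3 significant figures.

Incoming column moisture flux per unit ridge length: F = V × PW = 20 × 58.1 = 1162 mm·m/s.
Spread over the 71 km slope with efficiency ε = 0.82: R = ε·F/W = 0.82 × 1162 / 71000 m = 1.342e-02 mm/s.
R = 1.342e-02 × 3600 = 48.3 mm/hr.
Over 4.2 h: total = 48.3 × 4.2 = 202.86 ≈ 203 mm.

R ≈ 48.3 mm/hr; total ≈ 203 mm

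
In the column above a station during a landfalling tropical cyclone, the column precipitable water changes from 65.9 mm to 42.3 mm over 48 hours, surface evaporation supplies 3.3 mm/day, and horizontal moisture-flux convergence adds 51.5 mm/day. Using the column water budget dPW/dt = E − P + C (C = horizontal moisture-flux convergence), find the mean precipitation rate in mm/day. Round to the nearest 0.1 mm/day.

dPW/dt = (42.3 − 65.9) mm / (48/24 day) = -11.800 mm/day.
P = E + C − dPW/dt = 3.3 + (51.5) − (-11.800) = 66.6 mm/day.

P ≈ 66.6 mm/day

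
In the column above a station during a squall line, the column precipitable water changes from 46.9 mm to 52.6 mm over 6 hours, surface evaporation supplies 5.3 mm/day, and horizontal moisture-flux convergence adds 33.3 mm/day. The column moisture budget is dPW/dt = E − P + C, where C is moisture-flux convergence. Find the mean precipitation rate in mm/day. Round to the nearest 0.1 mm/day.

P ≈ 15.8 mm/day

dPW/dt = (52.6 − 46.9) mm / (6/24 day) = +22.800 mm/day.
P = E + C − dPW/dt = 5.3 + (33.3) − (+22.800) = 15.8 mm/day.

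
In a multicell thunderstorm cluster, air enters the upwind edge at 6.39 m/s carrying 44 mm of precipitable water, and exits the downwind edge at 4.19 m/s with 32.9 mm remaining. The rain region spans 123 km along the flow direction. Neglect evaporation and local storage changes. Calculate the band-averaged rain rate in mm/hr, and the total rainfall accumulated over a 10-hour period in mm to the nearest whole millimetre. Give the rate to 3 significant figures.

Column moisture flux per unit crosswind length is F = V × PW.
Inflow: F_in = 6.39 × 44 = 281.16 mm·m/s
Outflow: F_out = 4.19 × 32.9 = 137.851 mm·m/s
Steady-state rate R = (F_in − F_out)/L = (281.16 − 137.851) / 123000 m = 1.165e-03 mm/s.
R = 1.165e-03 × 3600 = 4.19 mm/hr.
Over 10 h: total = 4.19 × 10 = 41.9 ≈ 42 mm.

R ≈ 4.19 mm/hr; total ≈ 42 mm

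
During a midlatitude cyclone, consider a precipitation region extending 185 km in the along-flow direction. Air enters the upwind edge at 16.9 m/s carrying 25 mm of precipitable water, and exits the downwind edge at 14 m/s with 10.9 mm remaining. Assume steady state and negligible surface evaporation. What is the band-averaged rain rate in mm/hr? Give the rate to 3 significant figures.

R ≈ 5.25 mm/hr

Column moisture flux per unit crosswind length is F = V × PW.
Inflow: F_in = 16.9 × 25 = 422.5 mm·m/s
Outflow: F_out = 14 × 10.9 = 152.6 mm·m/s
Steady-state rate R = (F_in − F_out)/L = (422.5 − 152.6) / 185000 m = 1.459e-03 mm/s.
R = 1.459e-03 × 3600 = 5.25 mm/hr.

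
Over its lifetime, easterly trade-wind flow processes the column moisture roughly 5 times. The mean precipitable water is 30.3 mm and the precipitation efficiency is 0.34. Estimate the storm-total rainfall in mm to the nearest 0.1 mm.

rainfall ≈ 51.5 mm

Each cycle deposits ε × PW = 0.34 × 30.3 = 10.302 mm.
Over 5 cycles: 5 × 10.302 = 51.5 mm.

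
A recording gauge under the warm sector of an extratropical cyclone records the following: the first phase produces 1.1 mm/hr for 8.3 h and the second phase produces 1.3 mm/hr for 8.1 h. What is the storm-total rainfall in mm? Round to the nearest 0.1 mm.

Total = Σ Rᵢ Δtᵢ = 1.1 × 8.3 + 1.3 × 8.1
      = 9.13 + 10.53 = 19.7 mm.

total ≈ 19.7 mm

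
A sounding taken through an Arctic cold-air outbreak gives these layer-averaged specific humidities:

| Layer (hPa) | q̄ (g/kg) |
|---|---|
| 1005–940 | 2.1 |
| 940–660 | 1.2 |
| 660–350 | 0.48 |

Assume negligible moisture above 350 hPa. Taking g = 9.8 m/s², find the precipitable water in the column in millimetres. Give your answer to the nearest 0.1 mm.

Precipitable water is the column-integrated vapour mass per unit area: PW = (1/g) Σ q̄ Δp, with q in kg/kg and Δp in Pa (1 kg/m² of water = 1 mm).
Layer 1005–940 hPa: Δp = 65 hPa = 6500 Pa, q̄ = 0.0021 kg/kg → 0.0021 × 6500 / 9.8 = 1.39 mm
Layer 940–660 hPa: Δp = 280 hPa = 28000 Pa, q̄ = 0.0012 kg/kg → 0.0012 × 28000 / 9.8 = 3.43 mm
Layer 660–350 hPa: Δp = 310 hPa = 31000 Pa, q̄ = 0.00048 kg/kg → 0.00048 × 31000 / 9.8 = 1.52 mm
PW = 1.39 + 3.43 + 1.52 = 6.34 ≈ 6.3 mm.

PW ≈ 6.3 mm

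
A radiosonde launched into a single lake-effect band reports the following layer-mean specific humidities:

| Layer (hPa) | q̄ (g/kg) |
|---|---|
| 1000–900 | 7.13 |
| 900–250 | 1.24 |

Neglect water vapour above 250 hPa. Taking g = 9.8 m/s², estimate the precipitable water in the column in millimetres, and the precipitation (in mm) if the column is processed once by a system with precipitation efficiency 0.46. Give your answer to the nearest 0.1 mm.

Precipitable water is the column-integrated vapour mass per unit area: PW = (1/g) Σ q̄ Δp, with q in kg/kg and Δp in Pa (1 kg/m² of water = 1 mm).
Layer 1000–900 hPa: Δp = 100 hPa = 10000 Pa, q̄ = 0.00713 kg/kg → 0.00713 × 10000 / 9.8 = 7.28 mm
Layer 900–250 hPa: Δp = 650 hPa = 65000 Pa, q̄ = 0.00124 kg/kg → 0.00124 × 65000 / 9.8 = 8.22 mm
PW = 7.28 + 8.22 = 15.50 ≈ 15.5 mm.
Precipitation = ε × PW = 0.46 × 15.5 = 7.1 mm.

PW ≈ 15.5 mm; precipitation ≈ 7.1 mm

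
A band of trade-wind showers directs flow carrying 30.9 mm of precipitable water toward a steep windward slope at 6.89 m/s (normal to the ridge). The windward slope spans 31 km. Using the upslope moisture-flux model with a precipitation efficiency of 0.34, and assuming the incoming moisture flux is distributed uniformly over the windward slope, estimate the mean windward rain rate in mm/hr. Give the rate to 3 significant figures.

Incoming column moisture flux per unit ridge length: F = V × PW = 6.89 × 30.9 = 212.901 mm·m/s.
Spread over the 31 km slope with efficiency ε = 0.34: R = ε·F/W = 0.34 × 212.901 / 31000 m = 2.335e-03 mm/s.
R = 2.335e-03 × 3600 = 8.41 mm/hr.

R ≈ 8.41 mm/hr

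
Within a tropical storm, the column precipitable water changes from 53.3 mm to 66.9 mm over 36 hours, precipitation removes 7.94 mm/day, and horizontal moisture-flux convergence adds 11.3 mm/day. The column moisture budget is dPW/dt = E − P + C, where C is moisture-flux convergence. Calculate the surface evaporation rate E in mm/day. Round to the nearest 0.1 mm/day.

dPW/dt = (66.9 − 53.3) mm / (36/24 day) = +9.067 mm/day.
E = dPW/dt + P − C = (+9.067) + 7.94 − (11.3) = 5.7 mm/day.

E ≈ 5.7 mm/day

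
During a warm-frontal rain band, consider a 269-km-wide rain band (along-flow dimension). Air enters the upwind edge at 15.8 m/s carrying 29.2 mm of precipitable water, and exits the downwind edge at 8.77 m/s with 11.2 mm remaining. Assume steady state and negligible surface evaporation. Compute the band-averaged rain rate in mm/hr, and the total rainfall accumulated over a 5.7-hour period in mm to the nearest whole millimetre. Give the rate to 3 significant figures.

R ≈ 4.86 mm/hr; total ≈ 28 mm

Column moisture flux per unit crosswind length is F = V × PW.
Inflow: F_in = 15.8 × 29.2 = 461.36 mm·m/s
Outflow: F_out = 8.77 × 11.2 = 98.224 mm·m/s
Steady-state rate R = (F_in − F_out)/L = (461.36 − 98.224) / 269000 m = 1.350e-03 mm/s.
R = 1.350e-03 × 3600 = 4.86 mm/hr.
Over 5.7 h: total = 4.86 × 5.7 = 27.702 ≈ 28 mm.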